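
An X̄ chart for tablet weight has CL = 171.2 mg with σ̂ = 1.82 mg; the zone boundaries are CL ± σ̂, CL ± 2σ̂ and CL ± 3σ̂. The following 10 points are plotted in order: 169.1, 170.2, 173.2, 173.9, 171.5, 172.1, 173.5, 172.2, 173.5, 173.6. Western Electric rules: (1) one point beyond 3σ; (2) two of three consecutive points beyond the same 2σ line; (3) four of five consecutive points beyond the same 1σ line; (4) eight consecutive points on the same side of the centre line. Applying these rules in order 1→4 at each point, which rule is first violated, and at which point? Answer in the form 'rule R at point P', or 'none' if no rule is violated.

Zone of each point (C = within 1σ̂, B = 1σ̂–2σ̂, A = 2σ̂–3σ̂, * = beyond 3σ̂; sign = side of CL): 1:-B, 2:-C, 3:+B, 4:+B, 5:+C, 6:+C, 7:+B, 8:+C, 9:+B, 10:+B
Rule 4 (eight consecutive points on the same side of the centre line) is satisfied at point 10.

rule 4 at point 10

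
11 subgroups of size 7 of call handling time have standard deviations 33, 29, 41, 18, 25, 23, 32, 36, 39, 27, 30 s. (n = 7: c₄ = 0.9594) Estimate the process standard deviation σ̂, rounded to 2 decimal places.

s̄ = (33 + 29 + 41 + 18 + 25 + 23 + 32 + 36 + 39 + 27 + 30) / 11 = 30.2727
σ̂ = s̄ / c₄ = 30.2727 / 0.9594 = 31.5538

31.55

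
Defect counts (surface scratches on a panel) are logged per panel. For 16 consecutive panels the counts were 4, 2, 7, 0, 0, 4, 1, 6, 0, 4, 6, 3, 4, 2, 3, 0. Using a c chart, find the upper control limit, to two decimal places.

7.96

c̄ = (4 + 2 + 7 + 0 + 0 + 4 + 1 + 6 + 0 + 4 + 6 + 3 + 4 + 2 + 3 + 0) / 16 = 46 / 16 = 2.8750
UCL = c̄ + 3√c̄ = 2.8750 + 3 × √2.8750 = 2.8750 + 3 × 1.6956 = 7.9617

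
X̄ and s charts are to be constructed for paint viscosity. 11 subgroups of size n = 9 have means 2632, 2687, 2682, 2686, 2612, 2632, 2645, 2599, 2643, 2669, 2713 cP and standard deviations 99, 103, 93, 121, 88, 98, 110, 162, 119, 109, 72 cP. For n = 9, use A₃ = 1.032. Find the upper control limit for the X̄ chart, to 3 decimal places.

X̄̄ = (2632 + 2687 + 2682 + 2686 + 2612 + 2632 + 2645 + 2599 + 2643 + 2669 + 2713) / 11 = 2654.5455
s̄ = (99 + 103 + 93 + 121 + 88 + 98 + 110 + 162 + 119 + 109 + 72) / 11 = 106.7273
UCL = X̄̄ + A₃·s̄ = 2654.5455 + 1.032 × 106.7273 = 2764.6880

2764.688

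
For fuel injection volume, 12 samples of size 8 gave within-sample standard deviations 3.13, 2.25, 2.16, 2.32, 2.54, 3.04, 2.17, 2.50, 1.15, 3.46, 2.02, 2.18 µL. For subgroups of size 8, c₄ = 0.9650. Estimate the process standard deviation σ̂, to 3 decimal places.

s̄ = (3.13 + 2.25 + 2.16 + 2.32 + 2.54 + 3.04 + 2.17 + 2.50 + 1.15 + 3.46 + 2.02 + 2.18) / 12 = 2.4100
σ̂ = s̄ / c₄ = 2.4100 / 0.9650 = 2.4974

2.497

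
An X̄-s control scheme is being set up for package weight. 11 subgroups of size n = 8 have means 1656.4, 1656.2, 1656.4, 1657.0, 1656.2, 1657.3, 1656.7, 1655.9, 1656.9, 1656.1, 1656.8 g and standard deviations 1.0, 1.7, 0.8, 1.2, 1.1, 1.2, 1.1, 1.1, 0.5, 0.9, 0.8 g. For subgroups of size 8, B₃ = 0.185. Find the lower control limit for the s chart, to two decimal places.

s̄ = (1.0 + 1.7 + 0.8 + 1.2 + 1.1 + 1.2 + 1.1 + 1.1 + 0.5 + 0.9 + 0.8) / 11 = 1.0364
LCL_s = B₃·s̄ = 0.185 × 1.0364 = 0.1917

0.19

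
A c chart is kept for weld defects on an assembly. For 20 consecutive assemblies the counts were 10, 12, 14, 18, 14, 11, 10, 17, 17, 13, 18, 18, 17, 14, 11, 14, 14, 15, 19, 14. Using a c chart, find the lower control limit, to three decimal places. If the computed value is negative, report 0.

c̄ = (10 + 12 + 14 + 18 + 14 + 11 + 10 + 17 + 17 + 13 + 18 + 18 + 17 + 14 + 11 + 14 + 14 + 15 + 19 + 14) / 20 = 290 / 20 = 14.5000
LCL = c̄ − 3√c̄ = 14.5000 − 3 × 3.8079 = 3.0763

3.076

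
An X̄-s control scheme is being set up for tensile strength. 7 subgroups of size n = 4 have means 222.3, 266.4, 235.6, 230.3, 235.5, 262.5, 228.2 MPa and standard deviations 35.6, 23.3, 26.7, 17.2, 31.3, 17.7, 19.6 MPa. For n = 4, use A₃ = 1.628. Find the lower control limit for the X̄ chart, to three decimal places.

X̄̄ = (222.3 + 266.4 + 235.6 + 230.3 + 235.5 + 262.5 + 228.2) / 7 = 240.1143
s̄ = (35.6 + 23.3 + 26.7 + 17.2 + 31.3 + 17.7 + 19.6) / 7 = 24.4857
LCL = X̄̄ − A₃·s̄ = 240.1143 − 1.628 × 24.4857 = 200.2515

200.252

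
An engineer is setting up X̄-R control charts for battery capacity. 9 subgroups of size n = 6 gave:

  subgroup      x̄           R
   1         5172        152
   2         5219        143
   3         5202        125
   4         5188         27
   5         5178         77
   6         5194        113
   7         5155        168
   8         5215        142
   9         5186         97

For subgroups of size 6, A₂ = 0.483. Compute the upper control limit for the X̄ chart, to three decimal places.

5245.917

X̄̄ = (5172 + 5219 + 5202 + 5188 + 5178 + 5194 + 5155 + 5215 + 5186) / 9 = 46709.0000 / 9 = 5189.8889
R̄ = (152 + 143 + 125 + 27 + 77 + 113 + 168 + 142 + 97) / 9 = 1044.0000 / 9 = 116.0000
UCL = X̄̄ + A₂·R̄ = 5189.8889 + 0.483 × 116.0000 = 5245.9169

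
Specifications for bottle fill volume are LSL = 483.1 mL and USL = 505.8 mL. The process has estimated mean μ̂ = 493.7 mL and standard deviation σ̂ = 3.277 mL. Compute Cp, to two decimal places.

1.15

Cp = (USL − LSL) / (6σ̂) = (505.8 − 483.1) / (6 × 3.277) = 22.7000 / 19.6620 = 1.1545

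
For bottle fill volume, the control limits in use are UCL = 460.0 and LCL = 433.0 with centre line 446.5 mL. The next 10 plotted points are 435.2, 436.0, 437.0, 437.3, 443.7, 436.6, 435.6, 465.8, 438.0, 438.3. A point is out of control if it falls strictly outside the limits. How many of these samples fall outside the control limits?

1

Compare each point to [433.0, 460.0]: sample 8 = 465.8 > UCL.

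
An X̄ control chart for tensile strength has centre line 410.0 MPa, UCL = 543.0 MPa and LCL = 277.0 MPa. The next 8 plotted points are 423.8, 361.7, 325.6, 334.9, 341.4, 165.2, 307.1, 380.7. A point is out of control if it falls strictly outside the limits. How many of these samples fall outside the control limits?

1

Compare each point to [277.0, 543.0]: sample 6 = 165.2 < LCL.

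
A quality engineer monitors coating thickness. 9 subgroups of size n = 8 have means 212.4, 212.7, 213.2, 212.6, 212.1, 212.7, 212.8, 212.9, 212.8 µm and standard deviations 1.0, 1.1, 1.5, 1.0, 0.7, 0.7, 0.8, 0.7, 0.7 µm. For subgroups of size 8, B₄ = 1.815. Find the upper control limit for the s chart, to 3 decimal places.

s̄ = (1.0 + 1.1 + 1.5 + 1.0 + 0.7 + 0.7 + 0.8 + 0.7 + 0.7) / 9 = 0.9111
UCL_s = B₄·s̄ = 1.815 × 0.9111 = 1.6537

1.654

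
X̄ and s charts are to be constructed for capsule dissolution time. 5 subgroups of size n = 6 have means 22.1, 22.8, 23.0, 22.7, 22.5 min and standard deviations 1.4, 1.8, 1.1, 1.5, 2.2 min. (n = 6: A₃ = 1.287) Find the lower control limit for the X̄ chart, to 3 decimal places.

X̄̄ = (22.1 + 22.8 + 23.0 + 22.7 + 22.5) / 5 = 22.6200
s̄ = (1.4 + 1.8 + 1.1 + 1.5 + 2.2) / 5 = 1.6000
LCL = X̄̄ − A₃·s̄ = 22.6200 − 1.287 × 1.6000 = 20.5608

20.561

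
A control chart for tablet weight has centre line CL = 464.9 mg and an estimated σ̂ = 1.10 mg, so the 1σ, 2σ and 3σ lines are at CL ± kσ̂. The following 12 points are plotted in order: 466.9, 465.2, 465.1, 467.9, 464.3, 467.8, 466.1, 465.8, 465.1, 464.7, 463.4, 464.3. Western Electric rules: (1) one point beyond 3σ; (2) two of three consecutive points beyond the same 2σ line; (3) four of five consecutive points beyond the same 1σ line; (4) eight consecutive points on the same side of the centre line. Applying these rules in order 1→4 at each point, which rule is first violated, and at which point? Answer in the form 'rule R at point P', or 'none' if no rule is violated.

rule 2 at point 6

Zone of each point (C = within 1σ̂, B = 1σ̂–2σ̂, A = 2σ̂–3σ̂, * = beyond 3σ̂; sign = side of CL): 1:+B, 2:+C, 3:+C, 4:+A, 5:-C, 6:+A, 7:+B, 8:+C, 9:+C, 10:-C, 11:-B, 12:-C
Rule 2 (two of three consecutive points beyond the same 2σ limit) is satisfied at point 6.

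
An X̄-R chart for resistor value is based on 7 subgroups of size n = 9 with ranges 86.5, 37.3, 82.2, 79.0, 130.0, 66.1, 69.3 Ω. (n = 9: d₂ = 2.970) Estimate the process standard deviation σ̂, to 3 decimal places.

26.474

R̄ = (86.5 + 37.3 + 82.2 + 79.0 + 130.0 + 66.1 + 69.3) / 7 = 78.6286
σ̂ = R̄ / d₂ = 78.6286 / 2.970 = 26.4743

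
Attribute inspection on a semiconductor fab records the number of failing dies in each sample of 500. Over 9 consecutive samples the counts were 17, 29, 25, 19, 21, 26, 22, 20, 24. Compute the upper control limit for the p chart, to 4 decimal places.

p̄ = Σdᵢ / (k·n) = 203 / (9 × 500) = 0.04511
UCL = p̄ + 3·√(p̄(1−p̄)/n) = 0.04511 + 3 × √(0.04511×0.95489/500) = 0.04511 + 3 × 0.00928 = 0.07296

0.0730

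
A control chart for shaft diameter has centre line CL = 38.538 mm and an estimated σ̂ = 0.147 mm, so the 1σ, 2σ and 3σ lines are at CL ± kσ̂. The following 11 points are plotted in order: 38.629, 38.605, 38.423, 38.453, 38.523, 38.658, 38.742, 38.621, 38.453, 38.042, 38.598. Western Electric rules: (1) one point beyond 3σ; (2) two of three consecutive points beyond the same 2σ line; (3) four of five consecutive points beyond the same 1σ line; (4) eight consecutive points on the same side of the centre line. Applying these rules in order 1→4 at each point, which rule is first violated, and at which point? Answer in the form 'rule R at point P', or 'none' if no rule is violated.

rule 1 at point 10

Zone of each point (C = within 1σ̂, B = 1σ̂–2σ̂, A = 2σ̂–3σ̂, * = beyond 3σ̂; sign = side of CL): 1:+C, 2:+C, 3:-C, 4:-C, 5:-C, 6:+C, 7:+B, 8:+C, 9:-C, 10:-*, 11:+C
Rule 1 (one point beyond the 3σ limits) is satisfied at point 10.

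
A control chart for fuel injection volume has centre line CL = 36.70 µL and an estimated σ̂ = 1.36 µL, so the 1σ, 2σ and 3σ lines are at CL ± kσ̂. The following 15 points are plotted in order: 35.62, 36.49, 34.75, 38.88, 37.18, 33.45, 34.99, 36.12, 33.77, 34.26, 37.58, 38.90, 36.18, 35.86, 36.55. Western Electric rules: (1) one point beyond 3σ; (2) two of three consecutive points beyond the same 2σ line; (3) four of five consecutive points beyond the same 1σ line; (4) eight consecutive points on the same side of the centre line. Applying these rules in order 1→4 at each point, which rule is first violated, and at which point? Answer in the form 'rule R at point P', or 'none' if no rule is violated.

Zone of each point (C = within 1σ̂, B = 1σ̂–2σ̂, A = 2σ̂–3σ̂, * = beyond 3σ̂; sign = side of CL): 1:-C, 2:-C, 3:-B, 4:+B, 5:+C, 6:-A, 7:-B, 8:-C, 9:-A, 10:-B, 11:+C, 12:+B, 13:-C, 14:-C, 15:-C
Rule 3 (four of five consecutive points beyond the same 1σ limit) is satisfied at point 10.

rule 3 at point 10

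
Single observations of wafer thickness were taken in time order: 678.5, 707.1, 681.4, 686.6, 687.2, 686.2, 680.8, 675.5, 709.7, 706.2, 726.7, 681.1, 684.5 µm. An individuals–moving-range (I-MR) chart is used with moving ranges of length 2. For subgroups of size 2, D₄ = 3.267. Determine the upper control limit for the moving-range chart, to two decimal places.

Moving ranges: 28.6, 25.7, 5.2, 0.6, 1.0, 5.4, 5.3, 34.2, 3.5, 20.5, 45.6, 3.4; M̄R̄ = 179.0000 / 12 = 14.9167
UCL_MR = D₄·M̄R̄ = 3.267 × 14.9167 = 48.7327

48.73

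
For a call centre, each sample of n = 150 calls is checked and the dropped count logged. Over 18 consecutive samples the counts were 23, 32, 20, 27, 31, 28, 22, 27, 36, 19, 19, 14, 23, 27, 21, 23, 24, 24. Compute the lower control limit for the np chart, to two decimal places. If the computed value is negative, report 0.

p̄ = Σdᵢ / (k·n) = 440 / (18 × 150) = 0.16296
LCL = np̄ − 3·√(np̄(1−p̄)) = 24.4444 − 3 × 4.5234 = 10.8743

10.87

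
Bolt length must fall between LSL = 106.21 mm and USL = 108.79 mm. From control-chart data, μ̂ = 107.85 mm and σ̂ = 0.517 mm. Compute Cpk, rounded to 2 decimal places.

0.61

Cpu = (USL − μ̂) / (3σ̂) = (108.79 − 107.85) / (3 × 0.517) = 0.6061; Cpl = (μ̂ − LSL) / (3σ̂) = (107.85 − 106.21) / (3 × 0.517) = 1.0574; Cpk = min(Cpu, Cpl) = 0.6061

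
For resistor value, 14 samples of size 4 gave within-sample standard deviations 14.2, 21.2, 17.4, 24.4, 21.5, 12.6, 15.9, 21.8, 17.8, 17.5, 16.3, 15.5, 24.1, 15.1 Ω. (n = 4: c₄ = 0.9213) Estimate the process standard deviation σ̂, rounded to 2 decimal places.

s̄ = (14.2 + 21.2 + 17.4 + 24.4 + 21.5 + 12.6 + 15.9 + 21.8 + 17.8 + 17.5 + 16.3 + 15.5 + 24.1 + 15.1) / 14 = 18.2357
σ̂ = s̄ / c₄ = 18.2357 / 0.9213 = 19.7935

19.79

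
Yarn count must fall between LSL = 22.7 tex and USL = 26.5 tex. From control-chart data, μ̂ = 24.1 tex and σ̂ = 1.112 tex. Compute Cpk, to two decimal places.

Cpu = (USL − μ̂) / (3σ̂) = (26.5 − 24.1) / (3 × 1.112) = 0.7194; Cpl = (μ̂ − LSL) / (3σ̂) = (24.1 − 22.7) / (3 × 1.112) = 0.4197; Cpk = min(Cpu, Cpl) = 0.4197

0.42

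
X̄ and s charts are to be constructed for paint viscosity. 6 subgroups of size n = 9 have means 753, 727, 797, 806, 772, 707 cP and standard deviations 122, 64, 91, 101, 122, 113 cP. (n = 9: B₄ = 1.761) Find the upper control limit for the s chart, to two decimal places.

179.92

s̄ = (122 + 64 + 91 + 101 + 122 + 113) / 6 = 102.1667
UCL_s = B₄·s̄ = 1.761 × 102.1667 = 179.9155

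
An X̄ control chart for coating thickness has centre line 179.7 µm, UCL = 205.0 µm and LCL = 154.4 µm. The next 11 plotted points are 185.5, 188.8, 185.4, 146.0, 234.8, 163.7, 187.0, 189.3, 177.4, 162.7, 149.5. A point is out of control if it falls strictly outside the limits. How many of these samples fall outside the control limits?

Compare each point to [154.4, 205.0]: sample 4 = 146.0 < LCL; sample 5 = 234.8 > UCL; sample 11 = 149.5 < LCL.

3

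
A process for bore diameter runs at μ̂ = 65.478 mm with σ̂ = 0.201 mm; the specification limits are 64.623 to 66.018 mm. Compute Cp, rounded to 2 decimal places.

1.16

Cp = (USL − LSL) / (6σ̂) = (66.018 − 64.623) / (6 × 0.201) = 1.3950 / 1.2060 = 1.1567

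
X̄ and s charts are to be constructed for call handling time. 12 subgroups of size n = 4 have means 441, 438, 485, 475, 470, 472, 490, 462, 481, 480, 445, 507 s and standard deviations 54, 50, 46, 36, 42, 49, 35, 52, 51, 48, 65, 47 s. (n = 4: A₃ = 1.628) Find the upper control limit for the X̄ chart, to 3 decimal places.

548.508

X̄̄ = (441 + 438 + 485 + 475 + 470 + 472 + 490 + 462 + 481 + 480 + 445 + 507) / 12 = 470.5000
s̄ = (54 + 50 + 46 + 36 + 42 + 49 + 35 + 52 + 51 + 48 + 65 + 47) / 12 = 47.9167
UCL = X̄̄ + A₃·s̄ = 470.5000 + 1.628 × 47.9167 = 548.5083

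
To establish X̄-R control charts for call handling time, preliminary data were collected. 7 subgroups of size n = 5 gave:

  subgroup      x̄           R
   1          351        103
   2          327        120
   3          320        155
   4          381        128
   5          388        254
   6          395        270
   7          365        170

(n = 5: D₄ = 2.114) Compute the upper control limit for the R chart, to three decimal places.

R̄ = (103 + 120 + 155 + 128 + 254 + 270 + 170) / 7 = 1200.0000 / 7 = 171.4286
UCL_R = D₄·R̄ = 2.114 × 171.4286 = 362.4000

362.400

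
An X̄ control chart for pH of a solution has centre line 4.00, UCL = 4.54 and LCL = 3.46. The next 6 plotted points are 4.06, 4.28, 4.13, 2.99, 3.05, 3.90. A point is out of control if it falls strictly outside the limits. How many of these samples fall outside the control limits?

2

Compare each point to [3.46, 4.54]: sample 4 = 2.99 < LCL; sample 5 = 3.05 < LCL.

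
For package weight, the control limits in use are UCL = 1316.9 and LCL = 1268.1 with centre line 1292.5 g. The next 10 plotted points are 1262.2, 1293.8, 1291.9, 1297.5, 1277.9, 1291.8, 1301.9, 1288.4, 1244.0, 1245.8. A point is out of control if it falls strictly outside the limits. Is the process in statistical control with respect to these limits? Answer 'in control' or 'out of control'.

out of control

Compare each point to [1268.1, 1316.9]: sample 1 = 1262.2 < LCL; sample 9 = 1244.0 < LCL; sample 10 = 1245.8 < LCL.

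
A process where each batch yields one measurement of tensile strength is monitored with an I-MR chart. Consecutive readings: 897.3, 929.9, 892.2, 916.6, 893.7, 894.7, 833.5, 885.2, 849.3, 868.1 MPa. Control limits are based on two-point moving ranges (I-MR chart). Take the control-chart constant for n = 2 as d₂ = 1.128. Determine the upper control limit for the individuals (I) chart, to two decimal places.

970.62

X̄ = (897.3 + 929.9 + 892.2 + 916.6 + 893.7 + 894.7 + 833.5 + 885.2 + 849.3 + 868.1) / 10 = 886.0500
Moving ranges: 32.6, 37.7, 24.4, 22.9, 1.0, 61.2, 51.7, 35.9, 18.8; M̄R̄ = 286.2000 / 9 = 31.8000
UCL = X̄ + 3·M̄R̄/d₂ = 886.0500 + 3 × 31.8000 / 1.128 = 970.6245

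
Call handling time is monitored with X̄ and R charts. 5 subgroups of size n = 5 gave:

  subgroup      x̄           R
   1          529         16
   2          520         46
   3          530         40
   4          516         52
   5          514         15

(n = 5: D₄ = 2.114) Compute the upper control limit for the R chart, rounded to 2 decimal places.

71.45

R̄ = (16 + 46 + 40 + 52 + 15) / 5 = 169.0000 / 5 = 33.8000
UCL_R = D₄·R̄ = 2.114 × 33.8000 = 71.4532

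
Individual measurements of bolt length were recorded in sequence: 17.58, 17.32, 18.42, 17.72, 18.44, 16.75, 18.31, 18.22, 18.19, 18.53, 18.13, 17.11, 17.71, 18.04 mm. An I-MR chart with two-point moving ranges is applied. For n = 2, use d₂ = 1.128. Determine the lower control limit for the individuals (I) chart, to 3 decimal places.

X̄ = (17.58 + 17.32 + 18.42 + 17.72 + 18.44 + 16.75 + 18.31 + 18.22 + 18.19 + 18.53 + 18.13 + 17.11 + 17.71 + 18.04) / 14 = 17.8907
Moving ranges: 0.26, 1.10, 0.70, 0.72, 1.69, 1.56, 0.09, 0.03, 0.34, 0.40, 1.02, 0.60, 0.33; M̄R̄ = 8.8400 / 13 = 0.6800
LCL = X̄ − 3·M̄R̄/d₂ = 17.8907 − 3 × 0.6800 / 1.128 = 16.0822

16.082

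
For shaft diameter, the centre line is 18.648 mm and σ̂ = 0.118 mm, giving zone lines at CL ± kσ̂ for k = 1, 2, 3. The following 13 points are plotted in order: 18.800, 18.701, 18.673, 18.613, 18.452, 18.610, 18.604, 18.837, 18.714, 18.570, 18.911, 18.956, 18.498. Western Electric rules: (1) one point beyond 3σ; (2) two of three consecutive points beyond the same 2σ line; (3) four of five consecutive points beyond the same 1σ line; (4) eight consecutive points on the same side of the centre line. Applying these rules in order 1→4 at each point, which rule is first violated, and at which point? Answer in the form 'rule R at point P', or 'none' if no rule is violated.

rule 2 at point 12

Zone of each point (C = within 1σ̂, B = 1σ̂–2σ̂, A = 2σ̂–3σ̂, * = beyond 3σ̂; sign = side of CL): 1:+B, 2:+C, 3:+C, 4:-C, 5:-B, 6:-C, 7:-C, 8:+B, 9:+C, 10:-C, 11:+A, 12:+A, 13:-B
Rule 2 (two of three consecutive points beyond the same 2σ limit) is satisfied at point 12.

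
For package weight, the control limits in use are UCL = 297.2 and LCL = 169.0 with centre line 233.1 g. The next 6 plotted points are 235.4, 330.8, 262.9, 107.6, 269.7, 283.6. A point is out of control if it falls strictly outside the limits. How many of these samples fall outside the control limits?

Compare each point to [169.0, 297.2]: sample 2 = 330.8 > UCL; sample 4 = 107.6 < LCL.

2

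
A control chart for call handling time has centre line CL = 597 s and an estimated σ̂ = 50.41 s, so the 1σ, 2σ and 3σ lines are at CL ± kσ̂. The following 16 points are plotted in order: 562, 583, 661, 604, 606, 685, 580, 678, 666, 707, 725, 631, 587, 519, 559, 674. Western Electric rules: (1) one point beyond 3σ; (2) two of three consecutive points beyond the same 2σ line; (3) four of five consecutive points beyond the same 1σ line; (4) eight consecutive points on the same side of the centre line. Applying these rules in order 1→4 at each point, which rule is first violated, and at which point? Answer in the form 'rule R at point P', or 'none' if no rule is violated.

Zone of each point (C = within 1σ̂, B = 1σ̂–2σ̂, A = 2σ̂–3σ̂, * = beyond 3σ̂; sign = side of CL): 1:-C, 2:-C, 3:+B, 4:+C, 5:+C, 6:+B, 7:-C, 8:+B, 9:+B, 10:+A, 11:+A, 12:+C, 13:-C, 14:-B, 15:-C, 16:+B
Rule 3 (four of five consecutive points beyond the same 1σ limit) is satisfied at point 10.

rule 3 at point 10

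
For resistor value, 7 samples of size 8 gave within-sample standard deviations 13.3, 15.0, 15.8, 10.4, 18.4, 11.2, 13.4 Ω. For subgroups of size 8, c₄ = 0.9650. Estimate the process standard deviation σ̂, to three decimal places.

14.434

s̄ = (13.3 + 15.0 + 15.8 + 10.4 + 18.4 + 11.2 + 13.4) / 7 = 13.9286
σ̂ = s̄ / c₄ = 13.9286 / 0.9650 = 14.4338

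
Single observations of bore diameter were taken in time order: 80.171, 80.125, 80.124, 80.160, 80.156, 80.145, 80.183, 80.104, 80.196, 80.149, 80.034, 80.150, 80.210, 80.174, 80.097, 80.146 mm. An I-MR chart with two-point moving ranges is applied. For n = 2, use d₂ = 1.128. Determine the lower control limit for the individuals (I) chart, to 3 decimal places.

80.002

X̄ = (80.171 + 80.125 + 80.124 + 80.160 + 80.156 + 80.145 + 80.183 + 80.104 + 80.196 + 80.149 + 80.034 + 80.150 + 80.210 + 80.174 + 80.097 + 80.146) / 16 = 80.1453
Moving ranges: 0.046, 0.001, 0.036, 0.004, 0.011, 0.038, 0.079, 0.092, 0.047, 0.115, 0.116, 0.060, 0.036, 0.077, 0.049; M̄R̄ = 0.8070 / 15 = 0.0538
LCL = X̄ − 3·M̄R̄/d₂ = 80.1453 − 3 × 0.0538 / 1.128 = 80.0022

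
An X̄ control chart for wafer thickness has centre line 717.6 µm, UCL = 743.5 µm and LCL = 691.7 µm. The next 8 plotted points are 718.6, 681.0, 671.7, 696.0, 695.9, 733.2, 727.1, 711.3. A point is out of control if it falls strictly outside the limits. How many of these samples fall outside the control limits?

Compare each point to [691.7, 743.5]: sample 2 = 681.0 < LCL; sample 3 = 671.7 < LCL.

2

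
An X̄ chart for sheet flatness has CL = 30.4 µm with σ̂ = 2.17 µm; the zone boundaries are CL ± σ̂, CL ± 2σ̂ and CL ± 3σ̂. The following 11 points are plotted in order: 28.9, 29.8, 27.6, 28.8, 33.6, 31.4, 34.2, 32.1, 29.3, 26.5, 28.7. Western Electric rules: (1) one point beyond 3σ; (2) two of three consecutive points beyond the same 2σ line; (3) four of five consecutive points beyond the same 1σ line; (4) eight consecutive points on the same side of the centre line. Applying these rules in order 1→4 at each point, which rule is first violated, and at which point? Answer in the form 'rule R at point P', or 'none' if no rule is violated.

none

Zone of each point (C = within 1σ̂, B = 1σ̂–2σ̂, A = 2σ̂–3σ̂, * = beyond 3σ̂; sign = side of CL): 1:-C, 2:-C, 3:-B, 4:-C, 5:+B, 6:+C, 7:+B, 8:+C, 9:-C, 10:-B, 11:-C
No rule fires across all 11 points.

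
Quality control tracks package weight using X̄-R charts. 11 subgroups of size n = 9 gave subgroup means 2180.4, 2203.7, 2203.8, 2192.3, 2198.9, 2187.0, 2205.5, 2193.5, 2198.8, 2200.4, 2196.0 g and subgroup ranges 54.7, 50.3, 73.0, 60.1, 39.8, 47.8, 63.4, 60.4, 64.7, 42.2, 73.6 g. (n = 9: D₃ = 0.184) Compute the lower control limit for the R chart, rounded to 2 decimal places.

R̄ = (54.7 + 50.3 + 73.0 + 60.1 + 39.8 + 47.8 + 63.4 + 60.4 + 64.7 + 42.2 + 73.6) / 11 = 630.0000 / 11 = 57.2727
LCL_R = D₃·R̄ = 0.184 × 57.2727 = 10.5382

10.54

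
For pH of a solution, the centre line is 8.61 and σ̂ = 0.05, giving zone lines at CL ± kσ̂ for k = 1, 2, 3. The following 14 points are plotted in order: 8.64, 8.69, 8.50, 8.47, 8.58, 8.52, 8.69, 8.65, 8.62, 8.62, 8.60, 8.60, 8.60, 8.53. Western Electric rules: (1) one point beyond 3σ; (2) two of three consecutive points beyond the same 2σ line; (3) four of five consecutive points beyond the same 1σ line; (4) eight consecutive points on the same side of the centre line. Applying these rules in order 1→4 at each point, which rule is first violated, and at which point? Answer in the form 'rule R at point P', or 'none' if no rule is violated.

rule 2 at point 4

Zone of each point (C = within 1σ̂, B = 1σ̂–2σ̂, A = 2σ̂–3σ̂, * = beyond 3σ̂; sign = side of CL): 1:+C, 2:+B, 3:-A, 4:-A, 5:-C, 6:-B, 7:+B, 8:+C, 9:+C, 10:+C, 11:-C, 12:-C, 13:-C, 14:-B
Rule 2 (two of three consecutive points beyond the same 2σ limit) is satisfied at point 4.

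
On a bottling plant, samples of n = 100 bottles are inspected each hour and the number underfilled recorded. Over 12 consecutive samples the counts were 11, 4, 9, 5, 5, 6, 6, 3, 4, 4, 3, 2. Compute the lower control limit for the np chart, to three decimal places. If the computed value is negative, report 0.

p̄ = Σdᵢ / (k·n) = 62 / (12 × 100) = 0.05167
LCL = np̄ − 3·√(np̄(1−p̄)) = 5.1667 − 3 × 2.2135 = -1.4739 → 0 (negative, so LCL = 0)

0.000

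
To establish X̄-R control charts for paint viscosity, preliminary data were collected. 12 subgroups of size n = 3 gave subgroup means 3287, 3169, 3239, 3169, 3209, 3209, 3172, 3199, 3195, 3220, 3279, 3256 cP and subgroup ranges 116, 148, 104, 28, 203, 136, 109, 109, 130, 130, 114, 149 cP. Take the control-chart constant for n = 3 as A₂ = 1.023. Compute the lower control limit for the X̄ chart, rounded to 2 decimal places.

X̄̄ = (3287 + 3169 + 3239 + 3169 + 3209 + 3209 + 3172 + 3199 + 3195 + 3220 + 3279 + 3256) / 12 = 38603.0000 / 12 = 3216.9167
R̄ = (116 + 148 + 104 + 28 + 203 + 136 + 109 + 109 + 130 + 130 + 114 + 149) / 12 = 1476.0000 / 12 = 123.0000
LCL = X̄̄ − A₂·R̄ = 3216.9167 − 1.023 × 123.0000 = 3091.0877

3091.09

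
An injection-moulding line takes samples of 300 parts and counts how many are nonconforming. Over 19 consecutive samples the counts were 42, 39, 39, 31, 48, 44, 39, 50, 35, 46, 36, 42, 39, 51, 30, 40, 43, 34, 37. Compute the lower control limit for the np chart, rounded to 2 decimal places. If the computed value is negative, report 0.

22.55

p̄ = Σdᵢ / (k·n) = 765 / (19 × 300) = 0.13421
LCL = np̄ − 3·√(np̄(1−p̄)) = 40.2632 − 3 × 5.9042 = 22.5506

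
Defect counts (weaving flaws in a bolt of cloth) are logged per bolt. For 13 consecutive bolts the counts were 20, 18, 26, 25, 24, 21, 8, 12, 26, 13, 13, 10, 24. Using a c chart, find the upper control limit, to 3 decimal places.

31.352

c̄ = (20 + 18 + 26 + 25 + 24 + 21 + 8 + 12 + 26 + 13 + 13 + 10 + 24) / 13 = 240 / 13 = 18.4615
UCL = c̄ + 3√c̄ = 18.4615 + 3 × √18.4615 = 18.4615 + 3 × 4.2967 = 31.3516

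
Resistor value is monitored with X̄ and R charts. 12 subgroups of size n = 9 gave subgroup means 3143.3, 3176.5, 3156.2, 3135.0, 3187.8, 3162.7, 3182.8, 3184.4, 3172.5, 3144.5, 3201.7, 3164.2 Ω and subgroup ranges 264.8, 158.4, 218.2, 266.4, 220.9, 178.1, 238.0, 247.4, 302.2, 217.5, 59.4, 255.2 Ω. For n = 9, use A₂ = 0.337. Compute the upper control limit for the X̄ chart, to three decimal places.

X̄̄ = (3143.3 + 3176.5 + 3156.2 + 3135.0 + 3187.8 + 3162.7 + 3182.8 + 3184.4 + 3172.5 + 3144.5 + 3201.7 + 3164.2) / 12 = 38011.6000 / 12 = 3167.6333
R̄ = (264.8 + 158.4 + 218.2 + 266.4 + 220.9 + 178.1 + 238.0 + 247.4 + 302.2 + 217.5 + 59.4 + 255.2) / 12 = 2626.5000 / 12 = 218.8750
UCL = X̄̄ + A₂·R̄ = 3167.6333 + 0.337 × 218.8750 = 3241.3942

3241.394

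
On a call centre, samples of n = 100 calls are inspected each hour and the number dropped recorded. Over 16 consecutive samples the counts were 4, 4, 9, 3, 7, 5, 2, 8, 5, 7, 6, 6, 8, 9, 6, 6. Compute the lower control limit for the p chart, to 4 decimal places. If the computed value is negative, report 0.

0.0000

p̄ = Σdᵢ / (k·n) = 95 / (16 × 100) = 0.05937
LCL = p̄ − 3·√(p̄(1−p̄)/n) = 0.05937 − 3 × 0.02363 = -0.01152 → 0 (negative, so LCL = 0)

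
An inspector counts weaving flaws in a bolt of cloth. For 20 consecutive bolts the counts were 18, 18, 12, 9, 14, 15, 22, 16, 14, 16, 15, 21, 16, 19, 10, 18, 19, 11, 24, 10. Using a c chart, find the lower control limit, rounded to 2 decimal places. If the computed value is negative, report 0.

3.91

c̄ = (18 + 18 + 12 + 9 + 14 + 15 + 22 + 16 + 14 + 16 + 15 + 21 + 16 + 19 + 10 + 18 + 19 + 11 + 24 + 10) / 20 = 317 / 20 = 15.8500
LCL = c̄ − 3√c̄ = 15.8500 − 3 × 3.9812 = 3.9064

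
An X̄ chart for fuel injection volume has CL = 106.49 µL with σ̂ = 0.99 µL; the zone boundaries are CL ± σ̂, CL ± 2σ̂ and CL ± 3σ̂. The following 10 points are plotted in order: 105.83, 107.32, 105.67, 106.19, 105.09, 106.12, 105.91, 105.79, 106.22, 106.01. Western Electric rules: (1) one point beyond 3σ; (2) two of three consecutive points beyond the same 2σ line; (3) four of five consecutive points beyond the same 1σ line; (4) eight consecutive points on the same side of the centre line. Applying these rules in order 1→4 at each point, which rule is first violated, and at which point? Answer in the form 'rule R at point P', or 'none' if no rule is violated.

rule 4 at point 10

Zone of each point (C = within 1σ̂, B = 1σ̂–2σ̂, A = 2σ̂–3σ̂, * = beyond 3σ̂; sign = side of CL): 1:-C, 2:+C, 3:-C, 4:-C, 5:-B, 6:-C, 7:-C, 8:-C, 9:-C, 10:-C
Rule 4 (eight consecutive points on the same side of the centre line) is satisfied at point 10.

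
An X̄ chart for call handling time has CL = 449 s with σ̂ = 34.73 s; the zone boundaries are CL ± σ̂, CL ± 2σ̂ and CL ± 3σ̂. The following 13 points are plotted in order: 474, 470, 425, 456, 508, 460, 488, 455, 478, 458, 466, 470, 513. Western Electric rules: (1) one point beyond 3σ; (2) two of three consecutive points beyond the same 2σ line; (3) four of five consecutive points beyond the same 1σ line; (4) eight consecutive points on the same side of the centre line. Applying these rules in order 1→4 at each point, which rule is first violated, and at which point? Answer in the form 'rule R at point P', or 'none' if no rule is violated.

Zone of each point (C = within 1σ̂, B = 1σ̂–2σ̂, A = 2σ̂–3σ̂, * = beyond 3σ̂; sign = side of CL): 1:+C, 2:+C, 3:-C, 4:+C, 5:+B, 6:+C, 7:+B, 8:+C, 9:+C, 10:+C, 11:+C, 12:+C, 13:+B
Rule 4 (eight consecutive points on the same side of the centre line) is satisfied at point 11.

rule 4 at point 11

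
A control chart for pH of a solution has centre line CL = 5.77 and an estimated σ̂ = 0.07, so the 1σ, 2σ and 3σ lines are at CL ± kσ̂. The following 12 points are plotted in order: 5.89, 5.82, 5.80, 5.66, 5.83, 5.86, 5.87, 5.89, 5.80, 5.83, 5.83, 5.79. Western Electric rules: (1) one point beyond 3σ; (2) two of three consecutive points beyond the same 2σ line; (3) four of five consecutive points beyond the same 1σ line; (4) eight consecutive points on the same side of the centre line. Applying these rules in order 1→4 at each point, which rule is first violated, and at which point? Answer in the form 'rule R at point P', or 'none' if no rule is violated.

Zone of each point (C = within 1σ̂, B = 1σ̂–2σ̂, A = 2σ̂–3σ̂, * = beyond 3σ̂; sign = side of CL): 1:+B, 2:+C, 3:+C, 4:-B, 5:+C, 6:+B, 7:+B, 8:+B, 9:+C, 10:+C, 11:+C, 12:+C
Rule 4 (eight consecutive points on the same side of the centre line) is satisfied at point 12.

rule 4 at point 12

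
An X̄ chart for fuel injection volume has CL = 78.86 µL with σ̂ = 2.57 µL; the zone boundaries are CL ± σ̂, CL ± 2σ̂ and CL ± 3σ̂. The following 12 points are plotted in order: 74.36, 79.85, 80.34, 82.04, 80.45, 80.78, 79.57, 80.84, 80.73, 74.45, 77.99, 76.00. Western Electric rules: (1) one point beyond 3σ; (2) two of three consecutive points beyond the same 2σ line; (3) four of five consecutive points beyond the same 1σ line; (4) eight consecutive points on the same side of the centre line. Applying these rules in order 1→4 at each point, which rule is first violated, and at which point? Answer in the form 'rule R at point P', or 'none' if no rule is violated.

Zone of each point (C = within 1σ̂, B = 1σ̂–2σ̂, A = 2σ̂–3σ̂, * = beyond 3σ̂; sign = side of CL): 1:-B, 2:+C, 3:+C, 4:+B, 5:+C, 6:+C, 7:+C, 8:+C, 9:+C, 10:-B, 11:-C, 12:-B
Rule 4 (eight consecutive points on the same side of the centre line) is satisfied at point 9.

rule 4 at point 9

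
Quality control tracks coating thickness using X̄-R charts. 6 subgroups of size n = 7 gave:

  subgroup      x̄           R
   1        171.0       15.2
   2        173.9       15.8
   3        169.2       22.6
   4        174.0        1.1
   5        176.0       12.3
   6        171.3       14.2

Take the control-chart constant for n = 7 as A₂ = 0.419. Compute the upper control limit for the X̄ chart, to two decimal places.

178.24

X̄̄ = (171.0 + 173.9 + 169.2 + 174.0 + 176.0 + 171.3) / 6 = 1035.4000 / 6 = 172.5667
R̄ = (15.2 + 15.8 + 22.6 + 1.1 + 12.3 + 14.2) / 6 = 81.2000 / 6 = 13.5333
UCL = X̄̄ + A₂·R̄ = 172.5667 + 0.419 × 13.5333 = 178.2371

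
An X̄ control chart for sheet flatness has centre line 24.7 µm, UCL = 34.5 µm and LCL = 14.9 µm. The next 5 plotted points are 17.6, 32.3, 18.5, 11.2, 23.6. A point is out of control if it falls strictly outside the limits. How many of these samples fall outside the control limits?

Compare each point to [14.9, 34.5]: sample 4 = 11.2 < LCL.

1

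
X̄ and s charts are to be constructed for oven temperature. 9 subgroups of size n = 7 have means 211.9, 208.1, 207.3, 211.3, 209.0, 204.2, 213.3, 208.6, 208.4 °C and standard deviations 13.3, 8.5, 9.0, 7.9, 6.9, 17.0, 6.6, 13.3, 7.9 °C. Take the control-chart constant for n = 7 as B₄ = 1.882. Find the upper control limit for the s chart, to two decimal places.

18.90

s̄ = (13.3 + 8.5 + 9.0 + 7.9 + 6.9 + 17.0 + 6.6 + 13.3 + 7.9) / 9 = 10.0444
UCL_s = B₄·s̄ = 1.882 × 10.0444 = 18.9036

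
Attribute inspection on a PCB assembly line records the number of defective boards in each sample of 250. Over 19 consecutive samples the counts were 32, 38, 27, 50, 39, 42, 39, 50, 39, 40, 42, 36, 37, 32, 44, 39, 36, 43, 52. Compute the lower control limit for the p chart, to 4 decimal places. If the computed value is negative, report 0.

0.0899

p̄ = Σdᵢ / (k·n) = 757 / (19 × 250) = 0.15937
LCL = p̄ − 3·√(p̄(1−p̄)/n) = 0.15937 − 3 × 0.02315 = 0.08992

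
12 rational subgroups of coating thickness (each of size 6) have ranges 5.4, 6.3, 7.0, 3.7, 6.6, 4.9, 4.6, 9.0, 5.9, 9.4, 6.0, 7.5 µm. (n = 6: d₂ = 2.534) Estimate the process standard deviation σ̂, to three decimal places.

R̄ = (5.4 + 6.3 + 7.0 + 3.7 + 6.6 + 4.9 + 4.6 + 9.0 + 5.9 + 9.4 + 6.0 + 7.5) / 12 = 6.3583
σ̂ = R̄ / d₂ = 6.3583 / 2.534 = 2.5092

2.509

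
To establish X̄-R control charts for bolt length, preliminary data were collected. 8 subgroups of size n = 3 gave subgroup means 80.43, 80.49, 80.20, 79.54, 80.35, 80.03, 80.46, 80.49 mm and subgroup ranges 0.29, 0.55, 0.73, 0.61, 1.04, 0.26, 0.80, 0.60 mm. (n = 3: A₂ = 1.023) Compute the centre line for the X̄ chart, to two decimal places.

X̄̄ = (80.43 + 80.49 + 80.20 + 79.54 + 80.35 + 80.03 + 80.46 + 80.49) / 8 = 641.9900 / 8 = 80.2488
CL = X̄̄ = 80.2488

80.25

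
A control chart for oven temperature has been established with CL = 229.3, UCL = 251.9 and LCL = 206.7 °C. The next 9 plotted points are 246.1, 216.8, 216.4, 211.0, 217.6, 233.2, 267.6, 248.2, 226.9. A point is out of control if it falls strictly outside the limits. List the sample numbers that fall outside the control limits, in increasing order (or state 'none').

7

Compare each point to [206.7, 251.9]: sample 7 = 267.6 > UCL.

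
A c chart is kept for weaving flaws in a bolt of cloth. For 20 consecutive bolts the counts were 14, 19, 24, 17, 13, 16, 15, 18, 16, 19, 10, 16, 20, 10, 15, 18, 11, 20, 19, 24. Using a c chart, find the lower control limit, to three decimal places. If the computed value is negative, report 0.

c̄ = (14 + 19 + 24 + 17 + 13 + 16 + 15 + 18 + 16 + 19 + 10 + 16 + 20 + 10 + 15 + 18 + 11 + 20 + 19 + 24) / 20 = 334 / 20 = 16.7000
LCL = c̄ − 3√c̄ = 16.7000 − 3 × 4.0866 = 4.4403

4.440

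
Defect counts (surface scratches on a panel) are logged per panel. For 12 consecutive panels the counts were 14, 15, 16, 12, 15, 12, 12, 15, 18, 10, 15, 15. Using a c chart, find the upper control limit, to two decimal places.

c̄ = (14 + 15 + 16 + 12 + 15 + 12 + 12 + 15 + 18 + 10 + 15 + 15) / 12 = 169 / 12 = 14.0833
UCL = c̄ + 3√c̄ = 14.0833 + 3 × √14.0833 = 14.0833 + 3 × 3.7528 = 25.3417

25.34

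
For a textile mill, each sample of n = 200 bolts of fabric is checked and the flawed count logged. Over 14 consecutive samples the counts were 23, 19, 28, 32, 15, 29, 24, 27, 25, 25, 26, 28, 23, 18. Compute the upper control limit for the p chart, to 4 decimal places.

p̄ = Σdᵢ / (k·n) = 342 / (14 × 200) = 0.12214
UCL = p̄ + 3·√(p̄(1−p̄)/n) = 0.12214 + 3 × √(0.12214×0.87786/200) = 0.12214 + 3 × 0.02315 = 0.19161

0.1916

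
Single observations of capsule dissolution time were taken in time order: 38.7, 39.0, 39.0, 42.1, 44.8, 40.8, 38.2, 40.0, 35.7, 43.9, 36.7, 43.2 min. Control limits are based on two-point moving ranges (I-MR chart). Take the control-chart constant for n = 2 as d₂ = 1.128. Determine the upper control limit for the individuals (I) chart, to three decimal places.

X̄ = (38.7 + 39.0 + 39.0 + 42.1 + 44.8 + 40.8 + 38.2 + 40.0 + 35.7 + 43.9 + 36.7 + 43.2) / 12 = 40.1750
Moving ranges: 0.3, 0.0, 3.1, 2.7, 4.0, 2.6, 1.8, 4.3, 8.2, 7.2, 6.5; M̄R̄ = 40.7000 / 11 = 3.7000
UCL = X̄ + 3·M̄R̄/d₂ = 40.1750 + 3 × 3.7000 / 1.128 = 50.0154

50.015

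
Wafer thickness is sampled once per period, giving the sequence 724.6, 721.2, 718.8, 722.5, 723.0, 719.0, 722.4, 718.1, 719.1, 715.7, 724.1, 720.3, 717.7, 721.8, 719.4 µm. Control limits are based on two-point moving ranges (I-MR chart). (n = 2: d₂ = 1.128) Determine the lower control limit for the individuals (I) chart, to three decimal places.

711.509

X̄ = (724.6 + 721.2 + 718.8 + 722.5 + 723.0 + 719.0 + 722.4 + 718.1 + 719.1 + 715.7 + 724.1 + 720.3 + 717.7 + 721.8 + 719.4) / 15 = 720.5133
Moving ranges: 3.4, 2.4, 3.7, 0.5, 4.0, 3.4, 4.3, 1.0, 3.4, 8.4, 3.8, 2.6, 4.1, 2.4; M̄R̄ = 47.4000 / 14 = 3.3857
LCL = X̄ − 3·M̄R̄/d₂ = 720.5133 − 3 × 3.3857 / 1.128 = 711.5088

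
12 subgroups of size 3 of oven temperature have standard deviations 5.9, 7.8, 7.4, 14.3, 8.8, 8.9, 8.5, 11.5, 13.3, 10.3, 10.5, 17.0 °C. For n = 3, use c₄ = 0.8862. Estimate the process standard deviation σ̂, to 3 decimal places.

11.679

s̄ = (5.9 + 7.8 + 7.4 + 14.3 + 8.8 + 8.9 + 8.5 + 11.5 + 13.3 + 10.3 + 10.5 + 17.0) / 12 = 10.3500
σ̂ = s̄ / c₄ = 10.3500 / 0.8862 = 11.6791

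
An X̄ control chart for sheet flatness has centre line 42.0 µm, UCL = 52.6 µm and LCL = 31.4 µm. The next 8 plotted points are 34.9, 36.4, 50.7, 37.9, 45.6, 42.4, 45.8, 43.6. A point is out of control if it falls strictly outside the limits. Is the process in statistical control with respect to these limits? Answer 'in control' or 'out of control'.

in control

All 8 points lie within [31.4, 52.6].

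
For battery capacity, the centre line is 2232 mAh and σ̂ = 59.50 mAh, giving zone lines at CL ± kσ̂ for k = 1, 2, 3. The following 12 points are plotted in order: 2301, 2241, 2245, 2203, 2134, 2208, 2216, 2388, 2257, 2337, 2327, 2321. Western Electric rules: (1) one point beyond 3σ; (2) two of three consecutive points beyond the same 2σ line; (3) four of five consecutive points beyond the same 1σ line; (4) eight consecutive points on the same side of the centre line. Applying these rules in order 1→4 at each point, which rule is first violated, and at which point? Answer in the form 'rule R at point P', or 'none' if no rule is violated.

Zone of each point (C = within 1σ̂, B = 1σ̂–2σ̂, A = 2σ̂–3σ̂, * = beyond 3σ̂; sign = side of CL): 1:+B, 2:+C, 3:+C, 4:-C, 5:-B, 6:-C, 7:-C, 8:+A, 9:+C, 10:+B, 11:+B, 12:+B
Rule 3 (four of five consecutive points beyond the same 1σ limit) is satisfied at point 12.

rule 3 at point 12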